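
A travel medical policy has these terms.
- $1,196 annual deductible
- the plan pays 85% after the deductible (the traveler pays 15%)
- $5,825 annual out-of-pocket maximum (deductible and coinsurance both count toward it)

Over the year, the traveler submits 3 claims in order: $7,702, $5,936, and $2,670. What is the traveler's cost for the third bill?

Claim 1 ($7,702): $1,196 to deductible, leaving $6,506; coinsurance $6,506 × 15% = $975.90. Cost to traveler: $2,171.90. OOP to date $2,171.90.
Claim 2 ($5,936): deductible met; 15% of $5,936 = $890.40. Traveler owes $890.40 (running OOP $3,062.30).
Claim 3 ($2,670): deductible already satisfied, so traveler's share is 15% × $2,670 = $400.50. Cost to traveler: $400.50. OOP to date $3,462.80.

$400.50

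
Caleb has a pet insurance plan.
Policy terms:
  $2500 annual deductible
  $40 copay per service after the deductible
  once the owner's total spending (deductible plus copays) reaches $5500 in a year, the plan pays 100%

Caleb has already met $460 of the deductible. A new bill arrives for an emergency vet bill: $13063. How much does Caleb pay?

$460 of the $2500 deductible is already met, leaving $2040.
That leaves $13063 − $2040 = $11023 for the copay.
Copay on this service: $40.
Owner responsibility before any cap: $2040 + $40 = $2080.
Year-to-date out-of-pocket becomes $460 + $2080 = $2540, still under the $5500 maximum, so no cap applies.

$2080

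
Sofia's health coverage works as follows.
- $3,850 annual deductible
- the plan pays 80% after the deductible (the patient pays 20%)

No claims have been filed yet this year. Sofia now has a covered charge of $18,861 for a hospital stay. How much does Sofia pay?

$6,852.20

The full $3,850 deductible is still open; $3,850 of this bill applies to it.
That leaves $18,861 − $3,850 = $15,011 for coinsurance.
20% of $15,011 = $3,002.20 falls to the patient.
Patient responsibility: $3,850 + $3,002.20 = $6,852.20.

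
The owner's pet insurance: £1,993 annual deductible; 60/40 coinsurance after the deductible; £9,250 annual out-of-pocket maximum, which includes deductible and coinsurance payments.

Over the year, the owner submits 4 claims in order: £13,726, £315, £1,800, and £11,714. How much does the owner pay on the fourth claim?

£1,717.80

Claim 1 (£13,726): £1,993 finishes the deductible; £11,733 goes to coinsurance; 40% of £11,733 = £4,693.20. Cost to owner: £6,686.20. OOP to date £6,686.20.
Claim 2 (£315): deductible met; 40% of £315 = £126. Cost to owner: £126. OOP to date £6,812.20.
Claim 3 (£1,800): 40% coinsurance on £1,800 = £720. Cost to owner: £720. OOP to date £7,532.20.
Claim 4 (£11,714): deductible met; 40% of £11,714 = £4,685.60. OOP would hit £12,217.80 > £9,250, so the cap limits the owner to £9,250 − £7,532.20 = £1,717.80.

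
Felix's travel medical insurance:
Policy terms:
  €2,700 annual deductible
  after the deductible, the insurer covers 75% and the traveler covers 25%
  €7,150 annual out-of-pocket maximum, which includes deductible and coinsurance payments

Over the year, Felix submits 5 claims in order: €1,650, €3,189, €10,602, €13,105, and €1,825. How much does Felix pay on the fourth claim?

Bill 1, €1,650: fully absorbed by the deductible. Traveler pays €1,650; OOP now €1,650.
Bill 2, €3,189: deductible takes €1,050, €2,139 remains; coinsurance €2,139 × 25% = €534.75. Cost to traveler: €1,584.75. OOP to date €3,234.75.
Bill 3, €10,602: deductible already satisfied, so traveler's share is 25% × €10,602 = €2,650.50. Cost to traveler: €2,650.50. OOP to date €5,885.25.
Bill 4, €13,105: deductible met; 25% of €13,105 = €3,276.25. That would push OOP to €9,161.50, over the €7,150 cap, so traveler pays €7,150 − €5,885.25 = €1,264.75.

€1,264.75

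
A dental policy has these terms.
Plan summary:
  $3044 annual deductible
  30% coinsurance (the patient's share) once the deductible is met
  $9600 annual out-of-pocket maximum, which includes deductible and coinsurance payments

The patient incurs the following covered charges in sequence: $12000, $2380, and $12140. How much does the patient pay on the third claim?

#1 ($12000): $3044 finishes the deductible; $8956 goes to coinsurance; coinsurance $8956 × 30% = $2686.80. Patient pays $5730.80; OOP now $5730.80.
#2 ($2380): 30% coinsurance on $2380 = $714. Patient pays $714; OOP now $6444.80.
#3 ($12140): deductible already satisfied, so patient's share is 30% × $12140 = $3642. Adding that to $6444.80 gives $10086.80, past the $9600 cap; patient pays only $9600 − $6444.80 = $3155.20.

$3155.20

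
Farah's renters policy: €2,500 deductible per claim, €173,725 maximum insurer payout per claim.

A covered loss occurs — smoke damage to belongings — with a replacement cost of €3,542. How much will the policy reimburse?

After the deductible, €3,542 − €2,500 = €1,042 remains.
€1,042 is within the €173,725 limit, so the insurer pays €1,042.

€1,042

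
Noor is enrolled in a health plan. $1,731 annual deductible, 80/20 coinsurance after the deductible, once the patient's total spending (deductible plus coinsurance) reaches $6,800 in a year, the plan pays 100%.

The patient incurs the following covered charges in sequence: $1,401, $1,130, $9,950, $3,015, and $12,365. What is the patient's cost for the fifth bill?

#1 ($1,401): fully absorbed by the deductible. Cost to patient: $1,401. OOP to date $1,401.
#2 ($1,130): $330 finishes the deductible; $800 goes to coinsurance; 20% of $800 = $160. Patient owes $490 (running OOP $1,891).
#3 ($9,950): 20% coinsurance on $9,950 = $1,990. Patient pays $1,990; OOP now $3,881.
#4 ($3,015): 20% coinsurance on $3,015 = $603. Patient owes $603 (running OOP $4,484).
#5 ($12,365): deductible met; 20% of $12,365 = $2,473. OOP would hit $6,957 > $6,800, so the cap limits the patient to $6,800 − $4,484 = $2,316.

$2,316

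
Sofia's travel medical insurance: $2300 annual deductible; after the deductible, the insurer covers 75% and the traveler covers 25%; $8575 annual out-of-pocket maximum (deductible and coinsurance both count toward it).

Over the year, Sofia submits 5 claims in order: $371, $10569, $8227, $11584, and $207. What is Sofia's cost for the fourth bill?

Claim 1 ($371): fully absorbed by the deductible. Traveler owes $371 (running OOP $371).
Claim 2 ($10569): deductible takes $1929, $8640 remains; coinsurance $8640 × 25% = $2160. Traveler pays $4089; OOP now $4460.
Claim 3 ($8227): deductible already satisfied, so traveler's share is 25% × $8227 = $2056.75. Traveler pays $2056.75; OOP now $6516.75.
Claim 4 ($11584): 25% coinsurance on $11584 = $2896. That would push OOP to $9412.75, over the $8575 cap, so traveler pays $8575 − $6516.75 = $2058.25.

$2058.25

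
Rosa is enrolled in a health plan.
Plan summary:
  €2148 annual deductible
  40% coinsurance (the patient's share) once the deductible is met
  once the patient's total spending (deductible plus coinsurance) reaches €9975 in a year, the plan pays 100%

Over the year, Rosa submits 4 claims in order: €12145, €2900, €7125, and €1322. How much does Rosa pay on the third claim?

Claim 1 (€12145): €2148 to deductible, leaving €9997; 40% of €9997 = €3998.80. Patient owes €6146.80 (running OOP €6146.80).
Claim 2 (€2900): deductible already satisfied, so patient's share is 40% × €2900 = €1160. Patient pays €1160; OOP now €7306.80.
Claim 3 (€7125): deductible met; 40% of €7125 = €2850. That would push OOP to €10156.80, over the €9975 cap, so patient pays €9975 − €7306.80 = €2668.20.

€2668.20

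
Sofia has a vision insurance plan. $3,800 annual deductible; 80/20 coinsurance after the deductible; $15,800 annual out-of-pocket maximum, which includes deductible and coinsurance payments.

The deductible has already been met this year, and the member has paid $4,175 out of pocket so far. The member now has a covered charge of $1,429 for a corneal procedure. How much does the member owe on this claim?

The deductible is already satisfied, so the full bill goes to coinsurance.
Coinsurance: $1,429 × 20% = $285.80.
Total out-of-pocket so far would be $4,175 + $285.80 = $4,460.80, below the $15,800 cap — no reduction.

$285.80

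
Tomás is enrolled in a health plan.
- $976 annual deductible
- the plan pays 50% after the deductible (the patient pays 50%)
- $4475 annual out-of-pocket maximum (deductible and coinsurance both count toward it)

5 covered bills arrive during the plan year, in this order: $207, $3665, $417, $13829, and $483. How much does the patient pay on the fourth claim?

#1 ($207): entire amount goes to the deductible. Cost to patient: $207. OOP to date $207.
#2 ($3665): $769 finishes the deductible; $2896 goes to coinsurance; patient's 50% is $1448. Cost to patient: $2217. OOP to date $2424.
#3 ($417): 50% coinsurance on $417 = $208.50. Patient owes $208.50 (running OOP $2632.50).
#4 ($13829): deductible already satisfied, so patient's share is 50% × $13829 = $6914.50. Adding that to $2632.50 gives $9547, past the $4475 cap; patient pays only $4475 − $2632.50 = $1842.50.

$1842.50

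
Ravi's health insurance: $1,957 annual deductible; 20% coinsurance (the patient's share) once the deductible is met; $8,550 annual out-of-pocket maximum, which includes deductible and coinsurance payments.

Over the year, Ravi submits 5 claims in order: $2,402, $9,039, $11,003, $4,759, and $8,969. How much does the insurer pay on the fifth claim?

$7,425.20

Bill 1, $2,402: $1,957 finishes the deductible; $445 goes to coinsurance; 20% of $445 = $89. Patient owes $2,046 (running OOP $2,046). Plan pays $2,402 − $2,046 = $356.
Bill 2, $9,039: 20% coinsurance on $9,039 = $1,807.80. Cost to patient: $1,807.80. OOP to date $3,853.80. Plan pays $9,039 − $1,807.80 = $7,231.20.
Bill 3, $11,003: deductible already satisfied, so patient's share is 20% × $11,003 = $2,200.60. Patient pays $2,200.60; OOP now $6,054.40. Insurer: $11,003 − $2,200.60 = $8,802.40.
Bill 4, $4,759: 20% coinsurance on $4,759 = $951.80. Patient owes $951.80 (running OOP $7,006.20). Plan pays $4,759 − $951.80 = $3,807.20.
Bill 5, $8,969: deductible met; 20% of $8,969 = $1,793.80. Adding that to $7,006.20 gives $8,800, past the $8,550 cap; patient pays only $8,550 − $7,006.20 = $1,543.80. Insurer: $8,969 − $1,543.80 = $7,425.20.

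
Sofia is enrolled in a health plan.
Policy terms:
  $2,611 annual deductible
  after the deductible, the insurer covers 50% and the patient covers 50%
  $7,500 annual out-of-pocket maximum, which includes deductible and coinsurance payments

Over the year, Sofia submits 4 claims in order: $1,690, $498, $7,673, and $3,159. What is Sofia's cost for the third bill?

Claim 1 — $1,690: entire amount goes to the deductible. Patient pays $1,690; OOP now $1,690.
Claim 2 — $498: entire amount goes to the deductible. Cost to patient: $498. OOP to date $2,188.
Claim 3 — $7,673: $423 finishes the deductible; $7,250 goes to coinsurance; 50% of $7,250 = $3,625. Patient pays $4,048; OOP now $6,236.

$4,048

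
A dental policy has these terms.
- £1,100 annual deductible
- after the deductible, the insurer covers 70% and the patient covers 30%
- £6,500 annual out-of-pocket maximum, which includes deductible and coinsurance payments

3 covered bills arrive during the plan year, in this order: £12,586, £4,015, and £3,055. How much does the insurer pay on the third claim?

Bill 1, £12,586: £1,100 finishes the deductible; £11,486 goes to coinsurance; 30% of £11,486 = £3,445.80. Patient owes £4,545.80 (running OOP £4,545.80). Plan pays £12,586 − £4,545.80 = £8,040.20.
Bill 2, £4,015: deductible already satisfied, so patient's share is 30% × £4,015 = £1,204.50. Patient pays £1,204.50; OOP now £5,750.30. Plan pays £4,015 − £1,204.50 = £2,810.50.
Bill 3, £3,055: deductible met; 30% of £3,055 = £916.50. OOP would hit £6,666.80 > £6,500, so the cap limits the patient to £6,500 − £5,750.30 = £749.70. Plan pays £3,055 − £749.70 = £2,305.30.

£2,305.30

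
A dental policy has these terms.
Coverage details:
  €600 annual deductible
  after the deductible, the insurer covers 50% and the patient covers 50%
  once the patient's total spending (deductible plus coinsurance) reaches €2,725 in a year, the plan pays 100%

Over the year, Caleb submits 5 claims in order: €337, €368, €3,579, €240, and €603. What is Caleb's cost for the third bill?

Claim 1 — €337: all of it applies to the deductible. Cost to patient: €337. OOP to date €337.
Claim 2 — €368: €263 finishes the deductible; €105 goes to coinsurance; patient's 50% is €52.50. Patient owes €315.50 (running OOP €652.50).
Claim 3 — €3,579: deductible already satisfied, so patient's share is 50% × €3,579 = €1,789.50. Patient pays €1,789.50; OOP now €2,442.

€1,789.50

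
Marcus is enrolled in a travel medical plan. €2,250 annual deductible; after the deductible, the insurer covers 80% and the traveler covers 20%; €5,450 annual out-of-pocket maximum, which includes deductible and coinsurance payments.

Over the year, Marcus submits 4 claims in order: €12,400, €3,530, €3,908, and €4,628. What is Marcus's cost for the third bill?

#1 (€12,400): €2,250 finishes the deductible; €10,150 goes to coinsurance; traveler's 20% is €2,030. Traveler owes €4,280 (running OOP €4,280).
#2 (€3,530): deductible already satisfied, so traveler's share is 20% × €3,530 = €706. Traveler pays €706; OOP now €4,986.
#3 (€3,908): deductible already satisfied, so traveler's share is 20% × €3,908 = €781.60. That would push OOP to €5,767.60, over the €5,450 cap, so traveler pays €5,450 − €4,986 = €464.

€464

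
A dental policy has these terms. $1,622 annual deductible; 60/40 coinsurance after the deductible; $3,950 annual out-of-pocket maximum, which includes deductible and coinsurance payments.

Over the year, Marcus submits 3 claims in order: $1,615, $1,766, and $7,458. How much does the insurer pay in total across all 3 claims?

$6,889

Claim 1 — $1,615: all of it applies to the deductible. Cost to patient: $1,615. OOP to date $1,615. Plan pays $1,615 − $1,615 = $0.
Claim 2 — $1,766: deductible takes $7, $1,759 remains; patient's 40% is $703.60. Patient pays $710.60; OOP now $2,325.60. Insurer: $1,766 − $710.60 = $1,055.40.
Claim 3 — $7,458: 40% coinsurance on $7,458 = $2,983.20. Adding that to $2,325.60 gives $5,308.80, past the $3,950 cap; patient pays only $3,950 − $2,325.60 = $1,624.40. Plan pays $7,458 − $1,624.40 = $5,833.60.
Insurer total: $0 + $1,055.40 + $5,833.60 = $6,889.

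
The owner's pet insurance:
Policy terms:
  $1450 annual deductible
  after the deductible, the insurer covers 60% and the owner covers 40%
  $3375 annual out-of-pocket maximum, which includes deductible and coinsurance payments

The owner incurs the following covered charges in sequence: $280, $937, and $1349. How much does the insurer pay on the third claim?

$669.60

#1 ($280): all of it applies to the deductible. Owner owes $280 (running OOP $280). Insurer: $280 − $280 = $0.
#2 ($937): entire amount goes to the deductible. Owner pays $937; OOP now $1217. Plan pays $937 − $937 = $0.
#3 ($1349): deductible takes $233, $1116 remains; owner's 40% is $446.40. Owner owes $679.40 (running OOP $1896.40). Plan pays $1349 − $679.40 = $669.60.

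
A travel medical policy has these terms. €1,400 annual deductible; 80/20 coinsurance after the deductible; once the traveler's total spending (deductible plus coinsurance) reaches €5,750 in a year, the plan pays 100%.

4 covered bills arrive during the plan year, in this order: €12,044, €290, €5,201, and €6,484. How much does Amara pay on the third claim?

€1,040.20

Claim 1 — €12,044: €1,400 finishes the deductible; €10,644 goes to coinsurance; 20% of €10,644 = €2,128.80. Cost to traveler: €3,528.80. OOP to date €3,528.80.
Claim 2 — €290: 20% coinsurance on €290 = €58. Cost to traveler: €58. OOP to date €3,586.80.
Claim 3 — €5,201: deductible already satisfied, so traveler's share is 20% × €5,201 = €1,040.20. Traveler owes €1,040.20 (running OOP €4,627).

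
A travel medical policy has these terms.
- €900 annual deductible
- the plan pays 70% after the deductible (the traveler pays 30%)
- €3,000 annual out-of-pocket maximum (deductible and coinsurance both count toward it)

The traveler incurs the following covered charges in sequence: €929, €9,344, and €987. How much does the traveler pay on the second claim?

#1 (€929): €900 to deductible, leaving €29; traveler's 30% is €8.70. Traveler owes €908.70 (running OOP €908.70).
#2 (€9,344): deductible already satisfied, so traveler's share is 30% × €9,344 = €2,803.20. That would push OOP to €3,711.90, over the €3,000 cap, so traveler pays €3,000 − €908.70 = €2,091.30.

€2,091.30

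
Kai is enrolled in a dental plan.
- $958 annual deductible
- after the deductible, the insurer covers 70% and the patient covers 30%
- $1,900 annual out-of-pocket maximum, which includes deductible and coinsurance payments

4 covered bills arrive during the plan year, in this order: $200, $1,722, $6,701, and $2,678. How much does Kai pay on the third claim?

#1 ($200): entire amount goes to the deductible. Patient owes $200 (running OOP $200).
#2 ($1,722): $758 finishes the deductible; $964 goes to coinsurance; coinsurance $964 × 30% = $289.20. Cost to patient: $1,047.20. OOP to date $1,247.20.
#3 ($6,701): deductible met; 30% of $6,701 = $2,010.30. That would push OOP to $3,257.50, over the $1,900 cap, so patient pays $1,900 − $1,247.20 = $652.80.

$652.80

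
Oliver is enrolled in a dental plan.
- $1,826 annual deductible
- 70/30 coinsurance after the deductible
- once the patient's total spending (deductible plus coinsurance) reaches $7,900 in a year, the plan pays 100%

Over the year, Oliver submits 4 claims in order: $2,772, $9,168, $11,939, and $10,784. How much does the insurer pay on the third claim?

$8,899.20

Claim 1 ($2,772): $1,826 to deductible, leaving $946; patient's 30% is $283.80. Patient pays $2,109.80; OOP now $2,109.80. Insurer: $2,772 − $2,109.80 = $662.20.
Claim 2 ($9,168): 30% coinsurance on $9,168 = $2,750.40. Cost to patient: $2,750.40. OOP to date $4,860.20. Plan pays $9,168 − $2,750.40 = $6,417.60.
Claim 3 ($11,939): deductible already satisfied, so patient's share is 30% × $11,939 = $3,581.70. That would push OOP to $8,441.90, over the $7,900 cap, so patient pays $7,900 − $4,860.20 = $3,039.80. Insurer: $11,939 − $3,039.80 = $8,899.20.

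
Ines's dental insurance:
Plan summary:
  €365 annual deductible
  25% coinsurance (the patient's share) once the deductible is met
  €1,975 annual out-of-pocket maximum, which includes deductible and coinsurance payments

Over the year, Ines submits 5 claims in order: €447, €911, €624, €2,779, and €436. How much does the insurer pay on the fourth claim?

€2,084.25

Claim 1 — €447: deductible takes €365, €82 remains; coinsurance €82 × 25% = €20.50. Patient owes €385.50 (running OOP €385.50). Plan pays €447 − €385.50 = €61.50.
Claim 2 — €911: 25% coinsurance on €911 = €227.75. Patient pays €227.75; OOP now €613.25. Plan pays €911 − €227.75 = €683.25.
Claim 3 — €624: 25% coinsurance on €624 = €156. Patient pays €156; OOP now €769.25. Insurer: €624 − €156 = €468.
Claim 4 — €2,779: 25% coinsurance on €2,779 = €694.75. Cost to patient: €694.75. OOP to date €1,464. Plan pays €2,779 − €694.75 = €2,084.25.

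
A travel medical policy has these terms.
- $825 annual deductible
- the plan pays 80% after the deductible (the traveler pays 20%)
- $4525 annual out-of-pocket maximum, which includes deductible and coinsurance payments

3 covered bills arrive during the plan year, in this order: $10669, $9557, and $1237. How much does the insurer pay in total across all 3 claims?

$16938

Claim 1 ($10669): $825 to deductible, leaving $9844; traveler's 20% is $1968.80. Cost to traveler: $2793.80. OOP to date $2793.80. Plan pays $10669 − $2793.80 = $7875.20.
Claim 2 ($9557): deductible met; 20% of $9557 = $1911.40. OOP would hit $4705.20 > $4525, so the cap limits the traveler to $4525 − $2793.80 = $1731.20. Plan pays $9557 − $1731.20 = $7825.80.
Claim 3 ($1237): deductible already satisfied, so traveler's share is 20% × $1237 = $247.40. That would push OOP to $4772.40, over the $4525 cap, so traveler pays $4525 − $4525 = $0. Insurer: $1237 − $0 = $1237.
Insurer total = bills − traveler's total = $21463 − $4525 = $16938.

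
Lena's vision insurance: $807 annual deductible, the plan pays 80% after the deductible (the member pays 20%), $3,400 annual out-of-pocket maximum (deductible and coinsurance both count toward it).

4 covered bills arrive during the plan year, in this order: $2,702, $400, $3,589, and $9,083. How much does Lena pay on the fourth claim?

$1,416.20

#1 ($2,702): $807 finishes the deductible; $1,895 goes to coinsurance; 20% of $1,895 = $379. Cost to member: $1,186. OOP to date $1,186.
#2 ($400): deductible met; 20% of $400 = $80. Member pays $80; OOP now $1,266.
#3 ($3,589): deductible already satisfied, so member's share is 20% × $3,589 = $717.80. Member pays $717.80; OOP now $1,983.80.
#4 ($9,083): deductible met; 20% of $9,083 = $1,816.60. Adding that to $1,983.80 gives $3,800.40, past the $3,400 cap; member pays only $3,400 − $1,983.80 = $1,416.20.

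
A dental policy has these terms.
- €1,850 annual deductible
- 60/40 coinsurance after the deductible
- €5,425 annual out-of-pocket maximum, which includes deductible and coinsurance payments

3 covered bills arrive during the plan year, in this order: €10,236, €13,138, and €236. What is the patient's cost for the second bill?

#1 (€10,236): €1,850 finishes the deductible; €8,386 goes to coinsurance; patient's 40% is €3,354.40. Patient pays €5,204.40; OOP now €5,204.40.
#2 (€13,138): deductible already satisfied, so patient's share is 40% × €13,138 = €5,255.20. Adding that to €5,204.40 gives €10,459.60, past the €5,425 cap; patient pays only €5,425 − €5,204.40 = €220.60.

€220.60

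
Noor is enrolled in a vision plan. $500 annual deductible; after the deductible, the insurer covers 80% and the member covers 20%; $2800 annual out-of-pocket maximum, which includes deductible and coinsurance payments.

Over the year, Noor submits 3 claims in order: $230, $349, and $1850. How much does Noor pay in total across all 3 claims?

#1 ($230): all of it applies to the deductible. Member pays $230; OOP now $230.
#2 ($349): $270 to deductible, leaving $79; 20% of $79 = $15.80. Member pays $285.80; OOP now $515.80.
#3 ($1850): 20% coinsurance on $1850 = $370. Member owes $370 (running OOP $885.80).
Summing the member's payments: $230 + $285.80 + $370 = $885.80.

$885.80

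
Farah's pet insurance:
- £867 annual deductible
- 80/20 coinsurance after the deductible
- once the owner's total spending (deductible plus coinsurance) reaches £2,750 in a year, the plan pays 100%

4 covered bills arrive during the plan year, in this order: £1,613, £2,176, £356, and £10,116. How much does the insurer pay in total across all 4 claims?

Claim 1 — £1,613: deductible takes £867, £746 remains; owner's 20% is £149.20. Owner pays £1,016.20; OOP now £1,016.20. Insurer: £1,613 − £1,016.20 = £596.80.
Claim 2 — £2,176: deductible met; 20% of £2,176 = £435.20. Owner owes £435.20 (running OOP £1,451.40). Plan pays £2,176 − £435.20 = £1,740.80.
Claim 3 — £356: 20% coinsurance on £356 = £71.20. Owner owes £71.20 (running OOP £1,522.60). Insurer: £356 − £71.20 = £284.80.
Claim 4 — £10,116: deductible met; 20% of £10,116 = £2,023.20. OOP would hit £3,545.80 > £2,750, so the cap limits the owner to £2,750 − £1,522.60 = £1,227.40. Insurer: £10,116 − £1,227.40 = £8,888.60.
Insurer total: £596.80 + £1,740.80 + £284.80 + £8,888.60 = £11,511.

£11,511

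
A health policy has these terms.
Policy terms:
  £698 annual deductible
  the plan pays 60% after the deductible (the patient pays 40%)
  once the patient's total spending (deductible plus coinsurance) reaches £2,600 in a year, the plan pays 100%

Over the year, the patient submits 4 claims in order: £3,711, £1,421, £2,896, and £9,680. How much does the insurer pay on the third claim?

Bill 1, £3,711: £698 finishes the deductible; £3,013 goes to coinsurance; patient's 40% is £1,205.20. Cost to patient: £1,903.20. OOP to date £1,903.20. Insurer: £3,711 − £1,903.20 = £1,807.80.
Bill 2, £1,421: deductible already satisfied, so patient's share is 40% × £1,421 = £568.40. Patient owes £568.40 (running OOP £2,471.60). Plan pays £1,421 − £568.40 = £852.60.
Bill 3, £2,896: deductible met; 40% of £2,896 = £1,158.40. That would push OOP to £3,630, over the £2,600 cap, so patient pays £2,600 − £2,471.60 = £128.40. Plan pays £2,896 − £128.40 = £2,767.60.

£2,767.60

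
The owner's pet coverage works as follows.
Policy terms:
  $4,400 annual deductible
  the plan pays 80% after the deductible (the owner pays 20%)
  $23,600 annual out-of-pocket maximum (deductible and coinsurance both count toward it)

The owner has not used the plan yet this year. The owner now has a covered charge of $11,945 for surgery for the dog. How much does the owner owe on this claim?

$5,909

Nothing has been paid toward the $4,400 deductible, so the first $4,400 of this charge is applied there.
After the $4,400 deductible portion, $11,945 − $4,400 = $7,545 is subject to coinsurance.
20% of $7,545 = $1,509 falls to the owner.
That puts the owner's cost at $4,400 + $1,509 = $5,909 before any cap.
Cumulative spending $0 + $5,909 = $5,909 stays under the $23,600 maximum.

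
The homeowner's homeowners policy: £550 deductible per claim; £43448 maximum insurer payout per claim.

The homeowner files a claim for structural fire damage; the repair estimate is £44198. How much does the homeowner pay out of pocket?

Less the £550 deductible: £44198 − £550 = £43648.
Since £43648 > £43448, the payout is capped at £43448.
Out of pocket: £44198 − £43448 = £750.

£750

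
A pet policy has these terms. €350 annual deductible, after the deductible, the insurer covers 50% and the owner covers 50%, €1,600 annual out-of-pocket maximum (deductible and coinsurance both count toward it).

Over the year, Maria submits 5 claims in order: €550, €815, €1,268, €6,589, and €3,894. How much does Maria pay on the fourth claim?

Claim 1 (€550): deductible takes €350, €200 remains; coinsurance €200 × 50% = €100. Owner owes €450 (running OOP €450).
Claim 2 (€815): deductible already satisfied, so owner's share is 50% × €815 = €407.50. Cost to owner: €407.50. OOP to date €857.50.
Claim 3 (€1,268): 50% coinsurance on €1,268 = €634. Owner pays €634; OOP now €1,491.50.
Claim 4 (€6,589): deductible met; 50% of €6,589 = €3,294.50. That would push OOP to €4,786, over the €1,600 cap, so owner pays €1,600 − €1,491.50 = €108.50.

€108.50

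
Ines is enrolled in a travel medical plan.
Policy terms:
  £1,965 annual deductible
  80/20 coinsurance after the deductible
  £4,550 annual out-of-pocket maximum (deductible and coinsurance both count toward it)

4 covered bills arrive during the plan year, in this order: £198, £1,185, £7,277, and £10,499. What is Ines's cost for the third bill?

£1,921

Claim 1 — £198: entire amount goes to the deductible. Cost to traveler: £198. OOP to date £198.
Claim 2 — £1,185: fully absorbed by the deductible. Cost to traveler: £1,185. OOP to date £1,383.
Claim 3 — £7,277: £582 to deductible, leaving £6,695; 20% of £6,695 = £1,339. Traveler owes £1,921 (running OOP £3,304).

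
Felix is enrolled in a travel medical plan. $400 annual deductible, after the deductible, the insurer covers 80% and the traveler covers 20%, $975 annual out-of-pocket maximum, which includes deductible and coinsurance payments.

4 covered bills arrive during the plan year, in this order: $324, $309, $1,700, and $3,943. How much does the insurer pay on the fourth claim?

$3,754.60

Claim 1 ($324): all of it applies to the deductible. Traveler owes $324 (running OOP $324). Insurer: $324 − $324 = $0.
Claim 2 ($309): deductible takes $76, $233 remains; 20% of $233 = $46.60. Cost to traveler: $122.60. OOP to date $446.60. Plan pays $309 − $122.60 = $186.40.
Claim 3 ($1,700): 20% coinsurance on $1,700 = $340. Traveler owes $340 (running OOP $786.60). Plan pays $1,700 − $340 = $1,360.
Claim 4 ($3,943): 20% coinsurance on $3,943 = $788.60. Adding that to $786.60 gives $1,575.20, past the $975 cap; traveler pays only $975 − $786.60 = $188.40. Insurer: $3,943 − $188.40 = $3,754.60.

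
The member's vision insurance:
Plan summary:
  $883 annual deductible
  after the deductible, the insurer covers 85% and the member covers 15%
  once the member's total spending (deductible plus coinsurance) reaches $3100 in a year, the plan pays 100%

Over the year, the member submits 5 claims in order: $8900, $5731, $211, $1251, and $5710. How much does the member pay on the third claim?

Claim 1 ($8900): deductible takes $883, $8017 remains; 15% of $8017 = $1202.55. Cost to member: $2085.55. OOP to date $2085.55.
Claim 2 ($5731): deductible met; 15% of $5731 = $859.65. Member pays $859.65; OOP now $2945.20.
Claim 3 ($211): deductible already satisfied, so member's share is 15% × $211 = $31.65. Member pays $31.65; OOP now $2976.85.

$31.65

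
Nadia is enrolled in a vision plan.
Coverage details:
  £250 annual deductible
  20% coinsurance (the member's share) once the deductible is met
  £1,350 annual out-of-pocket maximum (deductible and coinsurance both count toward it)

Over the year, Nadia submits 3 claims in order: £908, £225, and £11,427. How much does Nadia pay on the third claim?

£923.40

Claim 1 (£908): £250 finishes the deductible; £658 goes to coinsurance; member's 20% is £131.60. Member pays £381.60; OOP now £381.60.
Claim 2 (£225): deductible already satisfied, so member's share is 20% × £225 = £45. Member owes £45 (running OOP £426.60).
Claim 3 (£11,427): 20% coinsurance on £11,427 = £2,285.40. OOP would hit £2,712 > £1,350, so the cap limits the member to £1,350 − £426.60 = £923.40.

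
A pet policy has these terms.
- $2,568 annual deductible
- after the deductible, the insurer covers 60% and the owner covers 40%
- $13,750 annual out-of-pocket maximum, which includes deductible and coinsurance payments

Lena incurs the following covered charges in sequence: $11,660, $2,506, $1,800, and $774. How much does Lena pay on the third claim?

$720

Claim 1 ($11,660): deductible takes $2,568, $9,092 remains; coinsurance $9,092 × 40% = $3,636.80. Cost to owner: $6,204.80. OOP to date $6,204.80.
Claim 2 ($2,506): 40% coinsurance on $2,506 = $1,002.40. Cost to owner: $1,002.40. OOP to date $7,207.20.
Claim 3 ($1,800): deductible met; 40% of $1,800 = $720. Cost to owner: $720. OOP to date $7,927.20.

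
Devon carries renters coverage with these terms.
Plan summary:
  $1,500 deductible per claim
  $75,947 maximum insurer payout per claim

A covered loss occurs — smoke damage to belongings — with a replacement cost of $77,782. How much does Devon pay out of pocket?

After the deductible, $77,782 − $1,500 = $76,282 remains.
Since $76,282 > $75,947, the payout is capped at $75,947.
Out of pocket: $77,782 − $75,947 = $1,835.

$1,835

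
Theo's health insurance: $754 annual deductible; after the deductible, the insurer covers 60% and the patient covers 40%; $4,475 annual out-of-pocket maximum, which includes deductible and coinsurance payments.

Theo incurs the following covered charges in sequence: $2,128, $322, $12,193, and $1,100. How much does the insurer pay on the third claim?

#1 ($2,128): deductible takes $754, $1,374 remains; coinsurance $1,374 × 40% = $549.60. Cost to patient: $1,303.60. OOP to date $1,303.60. Plan pays $2,128 − $1,303.60 = $824.40.
#2 ($322): deductible met; 40% of $322 = $128.80. Patient pays $128.80; OOP now $1,432.40. Plan pays $322 − $128.80 = $193.20.
#3 ($12,193): 40% coinsurance on $12,193 = $4,877.20. OOP would hit $6,309.60 > $4,475, so the cap limits the patient to $4,475 − $1,432.40 = $3,042.60. Insurer: $12,193 − $3,042.60 = $9,150.40.

$9,150.40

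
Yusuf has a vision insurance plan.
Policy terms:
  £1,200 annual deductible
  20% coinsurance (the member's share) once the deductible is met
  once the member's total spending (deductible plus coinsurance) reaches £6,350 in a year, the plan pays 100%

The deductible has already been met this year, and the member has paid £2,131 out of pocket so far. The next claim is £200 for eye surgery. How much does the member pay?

The deductible is already satisfied, so the full bill goes to coinsurance.
20% of £200 = £40 falls to the member.
Total out-of-pocket so far would be £2,131 + £40 = £2,171, below the £6,350 cap — no reduction.

£40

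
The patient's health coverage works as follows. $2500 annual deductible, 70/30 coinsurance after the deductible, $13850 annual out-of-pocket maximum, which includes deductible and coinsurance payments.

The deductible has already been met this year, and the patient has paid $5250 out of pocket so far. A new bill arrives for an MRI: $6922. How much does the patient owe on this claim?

$2076.60

The deductible is already satisfied, so the full bill goes to coinsurance.
30% of $6922 = $2076.60 falls to the patient.
Cumulative spending $5250 + $2076.60 = $7326.60 stays under the $13850 maximum.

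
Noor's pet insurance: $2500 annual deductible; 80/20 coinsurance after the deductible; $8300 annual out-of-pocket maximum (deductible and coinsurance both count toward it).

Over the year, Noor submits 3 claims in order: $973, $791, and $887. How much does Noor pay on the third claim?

Bill 1, $973: fully absorbed by the deductible. Owner owes $973 (running OOP $973).
Bill 2, $791: all of it applies to the deductible. Owner pays $791; OOP now $1764.
Bill 3, $887: deductible takes $736, $151 remains; owner's 20% is $30.20. Cost to owner: $766.20. OOP to date $2530.20.

$766.20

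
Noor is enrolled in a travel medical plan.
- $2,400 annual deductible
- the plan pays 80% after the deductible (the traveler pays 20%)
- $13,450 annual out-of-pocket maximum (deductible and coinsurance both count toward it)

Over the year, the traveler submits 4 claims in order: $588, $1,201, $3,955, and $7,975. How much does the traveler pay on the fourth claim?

Bill 1, $588: all of it applies to the deductible. Traveler pays $588; OOP now $588.
Bill 2, $1,201: fully absorbed by the deductible. Traveler pays $1,201; OOP now $1,789.
Bill 3, $3,955: deductible takes $611, $3,344 remains; 20% of $3,344 = $668.80. Traveler pays $1,279.80; OOP now $3,068.80.
Bill 4, $7,975: deductible met; 20% of $7,975 = $1,595. Cost to traveler: $1,595. OOP to date $4,663.80.

$1,595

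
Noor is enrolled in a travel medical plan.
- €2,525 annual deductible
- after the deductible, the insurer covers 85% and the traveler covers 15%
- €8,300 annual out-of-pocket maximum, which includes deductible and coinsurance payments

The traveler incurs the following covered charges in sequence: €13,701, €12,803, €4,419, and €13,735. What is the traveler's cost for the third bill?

Claim 1 — €13,701: deductible takes €2,525, €11,176 remains; 15% of €11,176 = €1,676.40. Traveler owes €4,201.40 (running OOP €4,201.40).
Claim 2 — €12,803: deductible met; 15% of €12,803 = €1,920.45. Traveler pays €1,920.45; OOP now €6,121.85.
Claim 3 — €4,419: deductible already satisfied, so traveler's share is 15% × €4,419 = €662.85. Traveler owes €662.85 (running OOP €6,784.70).

€662.85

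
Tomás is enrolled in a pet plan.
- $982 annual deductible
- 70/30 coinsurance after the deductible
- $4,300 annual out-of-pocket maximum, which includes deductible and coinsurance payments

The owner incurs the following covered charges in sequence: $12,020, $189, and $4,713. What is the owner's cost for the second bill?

Claim 1 ($12,020): $982 finishes the deductible; $11,038 goes to coinsurance; coinsurance $11,038 × 30% = $3,311.40. Cost to owner: $4,293.40. OOP to date $4,293.40.
Claim 2 ($189): deductible already satisfied, so owner's share is 30% × $189 = $56.70. OOP would hit $4,350.10 > $4,300, so the cap limits the owner to $4,300 − $4,293.40 = $6.60.

$6.60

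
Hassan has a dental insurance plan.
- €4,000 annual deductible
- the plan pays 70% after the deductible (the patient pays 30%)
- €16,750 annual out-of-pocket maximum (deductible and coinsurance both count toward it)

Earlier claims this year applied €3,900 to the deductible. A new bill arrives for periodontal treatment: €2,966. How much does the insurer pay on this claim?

Deductible still to meet: €4,000 − €3,900 = €100.
After the €100 deductible portion, €2,966 − €100 = €2,866 is subject to coinsurance.
Coinsurance: €2,866 × 30% = €859.80.
That puts the patient's cost at €100 + €859.80 = €959.80 before any cap.
Cumulative spending €3,900 + €959.80 = €4,859.80 stays under the €16,750 maximum.
The insurer covers the remainder: €2,966 − €959.80 = €2,006.20.

€2,006.20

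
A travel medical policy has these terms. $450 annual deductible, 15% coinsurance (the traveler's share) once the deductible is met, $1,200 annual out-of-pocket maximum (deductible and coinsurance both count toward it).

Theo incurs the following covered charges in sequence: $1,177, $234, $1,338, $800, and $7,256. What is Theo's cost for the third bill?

Claim 1 ($1,177): deductible takes $450, $727 remains; coinsurance $727 × 15% = $109.05. Traveler pays $559.05; OOP now $559.05.
Claim 2 ($234): 15% coinsurance on $234 = $35.10. Cost to traveler: $35.10. OOP to date $594.15.
Claim 3 ($1,338): deductible already satisfied, so traveler's share is 15% × $1,338 = $200.70. Cost to traveler: $200.70. OOP to date $794.85.

$200.70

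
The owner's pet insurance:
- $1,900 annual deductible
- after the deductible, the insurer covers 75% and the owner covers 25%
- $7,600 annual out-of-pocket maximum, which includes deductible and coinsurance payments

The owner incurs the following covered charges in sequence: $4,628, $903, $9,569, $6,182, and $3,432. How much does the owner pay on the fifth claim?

$854.50

Bill 1, $4,628: $1,900 to deductible, leaving $2,728; 25% of $2,728 = $682. Owner owes $2,582 (running OOP $2,582).
Bill 2, $903: deductible already satisfied, so owner's share is 25% × $903 = $225.75. Owner pays $225.75; OOP now $2,807.75.
Bill 3, $9,569: deductible met; 25% of $9,569 = $2,392.25. Owner owes $2,392.25 (running OOP $5,200).
Bill 4, $6,182: 25% coinsurance on $6,182 = $1,545.50. Owner owes $1,545.50 (running OOP $6,745.50).
Bill 5, $3,432: deductible already satisfied, so owner's share is 25% × $3,432 = $858. That would push OOP to $7,603.50, over the $7,600 cap, so owner pays $7,600 − $6,745.50 = $854.50.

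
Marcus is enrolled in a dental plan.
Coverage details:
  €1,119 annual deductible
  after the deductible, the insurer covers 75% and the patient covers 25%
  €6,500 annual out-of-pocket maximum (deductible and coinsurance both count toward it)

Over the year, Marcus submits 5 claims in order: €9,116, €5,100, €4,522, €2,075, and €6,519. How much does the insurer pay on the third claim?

Claim 1 (€9,116): €1,119 to deductible, leaving €7,997; coinsurance €7,997 × 25% = €1,999.25. Patient pays €3,118.25; OOP now €3,118.25. Insurer: €9,116 − €3,118.25 = €5,997.75.
Claim 2 (€5,100): 25% coinsurance on €5,100 = €1,275. Cost to patient: €1,275. OOP to date €4,393.25. Plan pays €5,100 − €1,275 = €3,825.
Claim 3 (€4,522): deductible already satisfied, so patient's share is 25% × €4,522 = €1,130.50. Cost to patient: €1,130.50. OOP to date €5,523.75. Insurer: €4,522 − €1,130.50 = €3,391.50.

€3,391.50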